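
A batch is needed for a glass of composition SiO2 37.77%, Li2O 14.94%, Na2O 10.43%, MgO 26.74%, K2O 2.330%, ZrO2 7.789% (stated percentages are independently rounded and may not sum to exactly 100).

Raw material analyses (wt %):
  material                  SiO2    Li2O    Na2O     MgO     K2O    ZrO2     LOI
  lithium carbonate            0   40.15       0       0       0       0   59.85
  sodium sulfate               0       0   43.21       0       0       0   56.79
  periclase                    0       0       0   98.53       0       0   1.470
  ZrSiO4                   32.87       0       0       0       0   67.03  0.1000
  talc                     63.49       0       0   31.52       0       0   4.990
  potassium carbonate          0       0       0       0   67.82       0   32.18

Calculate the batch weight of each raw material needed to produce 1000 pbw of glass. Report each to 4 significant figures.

Values along the way are printed rounded to four significant digits as written; all arithmetic holds full precision at each step. A single rounding finalizes each reported value — all derived quantities are carried at exact precision (LOI, the totals, yield, six oxide percentages, net glass mass) from the batch weights for 1000 pbw of glass exactly as printed in the question or the answer.
Oxide-by-oxide targets in 1000 pbw glass:
  SiO2: 37.77% × 1000 = 377.7 pbw
  Li2O: 14.94% × 1000 = 149.4 pbw
  Na2O: 10.43% × 1000 = 104.3 pbw
  MgO: 26.74% × 1000 = 267.4 pbw
  K2O: 2.330% × 1000 = 23.30 pbw
  ZrO2: 7.789% × 1000 = 77.89 pbw
Oxide-by-oxide audit from the weights as reported, versus the basis set out (each sum matches its target mass net of answer rounding effects):
  SiO2: 116.2·0.3287 + 534.7·0.6349 = 377.7 pbw (target 377.7 pbw)
  Li2O: 372.1·0.4015 = 149.4 pbw (target 149.4 pbw)
  Na2O: 241.4·0.4321 = 104.3 pbw (target 104.3 pbw)
  MgO: 100.3·0.9853 + 534.7·0.3152 = 267.4 pbw (target 267.4 pbw)
  K2O: 34.36·0.6782 = 23.30 pbw (target 23.30 pbw)
  ZrO2: 116.2·0.6703 = 77.89 pbw (target 77.89 pbw)
Glass mass check: total charge less LOI = 999.9 pbw (per-oxide target masses sum to 1000 pbw; with the basis standing at 1000 pbw — rounding explains the deltas).
Batch grand total — Σ batch = 1399 pbw; LOI removed, Σ of batch·LOI: 399.1 pbw; yield = glass ÷ total batch = 71.47%.

Batch per 1000 pbw glass:
  lithium carbonate: 372.1 pbw
  sodium sulfate: 241.4 pbw
  periclase: 100.3 pbw
  ZrSiO4: 116.2 pbw
  talc: 534.7 pbw
  potassium carbonate: 34.36 pbw
Total batch = 1399 pbw; LOI loss = 399.1 pbw; yield = 71.47%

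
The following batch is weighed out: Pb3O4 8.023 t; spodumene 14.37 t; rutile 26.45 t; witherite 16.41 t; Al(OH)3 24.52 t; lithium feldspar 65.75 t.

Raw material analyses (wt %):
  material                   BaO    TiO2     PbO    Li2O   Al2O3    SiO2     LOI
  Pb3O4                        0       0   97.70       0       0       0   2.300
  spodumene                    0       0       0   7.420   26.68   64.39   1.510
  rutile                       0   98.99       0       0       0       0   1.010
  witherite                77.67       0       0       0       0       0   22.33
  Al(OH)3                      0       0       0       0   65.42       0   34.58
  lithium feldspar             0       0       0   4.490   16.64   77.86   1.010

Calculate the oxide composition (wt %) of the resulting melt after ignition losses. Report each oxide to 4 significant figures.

Each numeric step maintains full float precision end to end. Values along the way are displayed with 4-significant-figure rounding across the worked steps; every reported result includes exactly one rounding; the derived quantities (totals, net glass mass, six oxide percentages, yield, ignition loss) are recomputed at full precision using the weight values per 142.0 t of glass as set out in the question or the answer.
What the batch supplies per oxide:
  BaO: 16.41·0.7767 = 12.75 t
  TiO2: 26.45·0.9899 = 26.18 t
  PbO: 8.023·0.9770 = 7.838 t
  Li2O: 14.37·0.07420 + 65.75·0.04490 = 4.018 t
  Al2O3: 14.37·0.2668 + 24.52·0.6542 + 65.75·0.1664 = 30.82 t
  SiO2: 14.37·0.6439 + 65.75·0.7786 = 60.45 t
LOI: 8.023·0.02300 + 14.37·0.01510 + 26.45·0.01010 + 16.41·0.2233 + 24.52·0.3458 + 65.75·0.01010 = 13.48 t
Glass = total batch minus LOI = 155.5 − 13.48 = 142.0 t (= the summed oxide contributions)
wt % = 100 × oxide mass / glass mass

Glass mass = 142.0 t (batch 155.5 − LOI 13.48).
Composition: BaO 8.973%, TiO2 18.43%, PbO 5.518%, Li2O 2.829%, Al2O3 21.69%, SiO2 42.55%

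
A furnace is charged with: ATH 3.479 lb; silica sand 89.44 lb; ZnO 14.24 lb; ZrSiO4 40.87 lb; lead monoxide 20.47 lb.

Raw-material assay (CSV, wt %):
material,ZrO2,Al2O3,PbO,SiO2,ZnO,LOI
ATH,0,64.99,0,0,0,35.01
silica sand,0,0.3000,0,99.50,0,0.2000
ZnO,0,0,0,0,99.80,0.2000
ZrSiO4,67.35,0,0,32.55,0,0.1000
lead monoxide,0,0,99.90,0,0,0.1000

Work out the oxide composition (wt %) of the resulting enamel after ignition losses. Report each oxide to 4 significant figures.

Glass mass = 167.0 lb (batch 168.5 − LOI 1.487).
Composition: ZrO2 16.48%, Al2O3 1.514%, PbO 12.24%, SiO2 61.25%, ZnO 8.509%

The intermediate values are displayed rounded off to 4 significant figures within the worked lines; the working math keeps exact precision in all steps. A single rounding finalizes each reported number — derived quantities, which include five oxide percentages, LOI, totals, the yield, net glass mass, are re-derived at exact precision, exactly as shown in the problem or answer text, from the weighed amounts at 167.0 lb of glass.
Delivered oxide masses:
  ZrO2: 40.87·0.6735 = 27.53 lb
  Al2O3: 3.479·0.6499 + 89.44·0.003000 = 2.529 lb
  PbO: 20.47·0.9990 = 20.45 lb
  SiO2: 89.44·0.9950 + 40.87·0.3255 = 102.3 lb
  ZnO: 14.24·0.9980 = 14.21 lb
LOI: 3.479·0.3501 + 89.44·0.002000 + 14.24·0.002000 + 40.87·0.001000 + 20.47·0.001000 = 1.487 lb
Net of LOI, the glass mass = 168.5 − 1.487 = 167.0 lb (= the summed oxide contributions)
each wt % is 100 × oxide ÷ glass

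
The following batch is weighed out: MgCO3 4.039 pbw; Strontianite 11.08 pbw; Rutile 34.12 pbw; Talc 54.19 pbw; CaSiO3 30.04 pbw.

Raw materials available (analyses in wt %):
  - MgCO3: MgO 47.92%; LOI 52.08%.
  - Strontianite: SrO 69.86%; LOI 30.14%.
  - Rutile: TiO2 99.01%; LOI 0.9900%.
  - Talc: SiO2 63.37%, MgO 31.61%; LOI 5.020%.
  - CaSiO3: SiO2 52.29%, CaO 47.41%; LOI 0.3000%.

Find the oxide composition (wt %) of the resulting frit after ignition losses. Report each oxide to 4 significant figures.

Glass mass = 124.9 pbw (batch 133.5 − LOI 8.591).
Composition: SrO 6.198%, SiO2 40.08%, TiO2 27.05%, CaO 11.40%, MgO 15.27%

Exact precision is carried in every operation; mid-chain values are displayed rounded to 4 significant figures at each printed step. Exactly one rounding lands on each reported result; derived quantities (glass mass, five oxide percentages, ignition loss, totals, the yield) are carried in full float precision from the weighed amounts at 124.9 pbw of glass as quoted within problem or answer.
Delivered oxide masses:
  SrO: 11.08·0.6986 = 7.740 pbw
  SiO2: 54.19·0.6337 + 30.04·0.5229 = 50.05 pbw
  TiO2: 34.12·0.9901 = 33.78 pbw
  CaO: 30.04·0.4741 = 14.24 pbw
  MgO: 4.039·0.4792 + 54.19·0.3161 = 19.06 pbw
LOI: 4.039·0.5208 + 11.08·0.3014 + 34.12·0.009900 + 54.19·0.05020 + 30.04·0.003000 = 8.591 pbw
batch − LOI leaves glass = 133.5 − 8.591 = 124.9 pbw (= Σ oxide masses)
each oxide over glass, ×100, is wt %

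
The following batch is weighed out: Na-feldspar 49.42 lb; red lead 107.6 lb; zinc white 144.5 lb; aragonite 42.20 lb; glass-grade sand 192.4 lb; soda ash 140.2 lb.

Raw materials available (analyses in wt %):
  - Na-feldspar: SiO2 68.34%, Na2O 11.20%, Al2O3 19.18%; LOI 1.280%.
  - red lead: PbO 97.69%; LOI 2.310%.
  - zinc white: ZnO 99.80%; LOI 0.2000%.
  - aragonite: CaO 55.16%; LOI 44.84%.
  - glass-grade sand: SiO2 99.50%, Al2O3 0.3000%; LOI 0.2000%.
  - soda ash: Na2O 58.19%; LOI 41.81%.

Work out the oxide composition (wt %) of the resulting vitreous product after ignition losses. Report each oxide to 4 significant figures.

All internal work runs at full float precision at every stage; rounding to four significant figures extends to each intermediate as displayed. Each reported value undergoes a single rounding — derived quantities, including totals, glass mass, LOI, the yield, the six compositions, are carried using the weight values per 595.0 lb of glass in full float precision as written in question or answer.
Mass of each oxide from the mix:
  PbO: 107.6·0.9769 = 105.1 lb
  SiO2: 49.42·0.6834 + 192.4·0.9950 = 225.2 lb
  CaO: 42.20·0.5516 = 23.28 lb
  ZnO: 144.5·0.9980 = 144.2 lb
  Na2O: 49.42·0.1120 + 140.2·0.5819 = 87.12 lb
  Al2O3: 49.42·0.1918 + 192.4·0.003000 = 10.06 lb
LOI: 49.42·0.01280 + 107.6·0.02310 + 144.5·0.002000 + 42.20·0.4484 + 192.4·0.002000 + 140.2·0.4181 = 81.33 lb
Resulting glass, batch − LOI: 676.3 − 81.33 = 595.0 lb (= the summed oxide contributions)
percent share: oxide ÷ glass, ×100

Glass mass = 595.0 lb (batch 676.3 − LOI 81.33).
Composition: PbO 17.67%, SiO2 37.85%, CaO 3.912%, ZnO 24.24%, Na2O 14.64%, Al2O3 1.690%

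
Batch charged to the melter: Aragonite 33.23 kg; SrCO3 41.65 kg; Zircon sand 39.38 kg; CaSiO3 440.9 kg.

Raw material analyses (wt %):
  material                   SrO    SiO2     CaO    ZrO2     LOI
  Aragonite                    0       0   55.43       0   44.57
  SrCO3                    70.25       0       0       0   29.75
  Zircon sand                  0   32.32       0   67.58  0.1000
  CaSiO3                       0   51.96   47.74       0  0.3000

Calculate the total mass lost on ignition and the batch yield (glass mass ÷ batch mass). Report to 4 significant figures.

LOI loss = 28.56 kg; glass = 526.6 kg; yield = 94.85%

The intermediate values are shown rounded off to 4 significant digits within the worked lines; all internal work carries full float precision all the way through; exactly one rounding is applied to each reported number. Derived quantities (the four compositions, glass mass, LOI, totals, yield) are re-derived using the weight values per 526.6 kg of glass at exact precision, as written in the question or the answer.
Loss on ignition, line by line:
  Aragonite: 33.23 × 0.4457 = 14.81 kg
  SrCO3: 41.65 × 0.2975 = 12.39 kg
  Zircon sand: 39.38 × 0.001000 = 0.03938 kg
  CaSiO3: 440.9 × 0.003000 = 1.323 kg
Total LOI = 28.56 kg
Glass = batch − LOI = 555.2 − 28.56 = 526.6 kg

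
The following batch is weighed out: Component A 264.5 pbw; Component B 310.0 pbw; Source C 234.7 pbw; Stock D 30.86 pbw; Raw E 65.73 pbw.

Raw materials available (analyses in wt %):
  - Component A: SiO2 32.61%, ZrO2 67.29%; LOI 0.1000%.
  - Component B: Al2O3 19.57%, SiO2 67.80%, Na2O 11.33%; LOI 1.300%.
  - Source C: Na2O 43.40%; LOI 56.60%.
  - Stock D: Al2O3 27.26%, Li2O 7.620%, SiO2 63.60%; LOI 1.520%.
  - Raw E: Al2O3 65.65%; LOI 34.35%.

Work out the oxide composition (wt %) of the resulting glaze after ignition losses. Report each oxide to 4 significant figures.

Intermediates are displayed, rounded to four significant digits, alongside each step. All arithmetic holds exact precision end to end — every reported result undergoes a single rounding. All derived quantities are recomputed starting from the weights on 745.6 pbw of glass in full float precision (net glass mass, five oxide percentages, LOI, totals, the yield), as written in question or answer.
Per-oxide mass from batch:
  Al2O3: 310.0·0.1957 + 30.86·0.2726 + 65.73·0.6565 = 112.2 pbw
  Li2O: 30.86·0.07620 = 2.352 pbw
  SiO2: 264.5·0.3261 + 310.0·0.6780 + 30.86·0.6360 = 316.1 pbw
  Na2O: 310.0·0.1133 + 234.7·0.4340 = 137.0 pbw
  ZrO2: 264.5·0.6729 = 178.0 pbw
LOI: 264.5·0.001000 + 310.0·0.01300 + 234.7·0.5660 + 30.86·0.01520 + 65.73·0.3435 = 160.2 pbw
Glass = total batch minus LOI = 905.8 − 160.2 = 745.6 pbw (= the summed oxide contributions)
wt % = 100 × oxide mass / glass mass

Glass mass = 745.6 pbw (batch 905.8 − LOI 160.2).
Composition: Al2O3 15.05%, Li2O 0.3154%, SiO2 42.39%, Na2O 18.37%, ZrO2 23.87%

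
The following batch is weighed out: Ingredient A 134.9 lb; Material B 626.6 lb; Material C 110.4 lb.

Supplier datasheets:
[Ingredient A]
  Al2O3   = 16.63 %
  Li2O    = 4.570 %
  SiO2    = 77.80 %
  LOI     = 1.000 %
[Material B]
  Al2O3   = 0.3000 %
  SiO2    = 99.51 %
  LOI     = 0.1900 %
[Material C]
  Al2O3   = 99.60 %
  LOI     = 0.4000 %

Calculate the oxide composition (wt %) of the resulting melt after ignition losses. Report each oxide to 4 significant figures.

All arithmetic keeps full float precision at every stage. Working values are displayed, with 4-significant-digit rounding, within the worked lines — every reported result sees exactly one rounding; derived quantities (totals, the yield, LOI, three oxide percentages, net glass mass) are rebuilt in exact precision using the weight values for 868.9 lb of glass, as they appear in the question or the answer.
Mass of each oxide from the mix:
  Al2O3: 134.9·0.1663 + 626.6·0.003000 + 110.4·0.9960 = 134.3 lb
  Li2O: 134.9·0.04570 = 6.165 lb
  SiO2: 134.9·0.7780 + 626.6·0.9951 = 728.5 lb
LOI: 134.9·0.01000 + 626.6·0.001900 + 110.4·0.004000 = 2.981 lb
Glass = total batch minus LOI = 871.9 − 2.981 = 868.9 lb (matching Σ of the oxides)
wt % = 100 × oxide mass / glass mass

Glass mass = 868.9 lb (batch 871.9 − LOI 2.981).
Composition: Al2O3 15.45%, Li2O 0.7095%, SiO2 83.84%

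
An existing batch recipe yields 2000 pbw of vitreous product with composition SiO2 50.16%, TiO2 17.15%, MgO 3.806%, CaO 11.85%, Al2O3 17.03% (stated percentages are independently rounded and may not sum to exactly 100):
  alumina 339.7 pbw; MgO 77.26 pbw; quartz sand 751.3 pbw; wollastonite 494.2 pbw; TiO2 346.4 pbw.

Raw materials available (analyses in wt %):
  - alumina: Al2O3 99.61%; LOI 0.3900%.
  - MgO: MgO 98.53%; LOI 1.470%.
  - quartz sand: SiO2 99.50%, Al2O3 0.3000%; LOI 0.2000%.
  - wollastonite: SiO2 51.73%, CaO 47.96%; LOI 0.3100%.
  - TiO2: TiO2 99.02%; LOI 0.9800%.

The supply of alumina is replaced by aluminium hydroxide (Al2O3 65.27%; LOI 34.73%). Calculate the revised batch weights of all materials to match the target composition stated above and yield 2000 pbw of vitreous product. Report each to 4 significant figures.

Mid-chain values appear rounded to 4 significant figures as written. All arithmetic keeps full precision at each step. Each reported number takes just one rounding; derived quantities, which include LOI, the yield, net glass mass, totals, five oxide percentages, are recomputed at full precision, as given in problem or answer, using the weight values per 2000 pbw of glass.
Oxide mass targets, per 2000 pbw vitreous product:
  SiO2: 50.16% × 2000 = 1003 pbw
  TiO2: 17.15% × 2000 = 343.0 pbw
  MgO: 3.806% × 2000 = 76.12 pbw
  CaO: 11.85% × 2000 = 237.0 pbw
  Al2O3: 17.03% × 2000 = 340.6 pbw
Mass-balance tally per oxide using the reported weights, against the basis in use (oxide sums agree with the targets net of answer rounding effects):
  SiO2: 751.3·0.9950 + 494.2·0.5173 = 1003 pbw (target 1003 pbw)
  TiO2: 346.4·0.9902 = 343.0 pbw (target 343.0 pbw)
  MgO: 77.26·0.9853 = 76.12 pbw (target 76.12 pbw)
  CaO: 494.2·0.4796 = 237.0 pbw (target 237.0 pbw)
  Al2O3: 518.4·0.6527 + 751.3·0.003000 = 340.6 pbw (target 340.6 pbw)
Glass-mass closure: batch total minus LOI = 2000 pbw (summing oxide targets gives 2000 pbw; against the stated basis, 2000 pbw — a pure rounding effect).
Batch total: Σ batch = 2188 pbw; LOI loss = Σ batch·LOI = 187.6 pbw; the yield ratio, glass ÷ batch: 91.42%.

Revised batch per 2000 pbw vitreous product:
  aluminium hydroxide: 518.4 pbw
  MgO: 77.26 pbw
  quartz sand: 751.3 pbw
  wollastonite: 494.2 pbw
  TiO2: 346.4 pbw
Total batch = 2188 pbw; LOI loss = 187.6 pbw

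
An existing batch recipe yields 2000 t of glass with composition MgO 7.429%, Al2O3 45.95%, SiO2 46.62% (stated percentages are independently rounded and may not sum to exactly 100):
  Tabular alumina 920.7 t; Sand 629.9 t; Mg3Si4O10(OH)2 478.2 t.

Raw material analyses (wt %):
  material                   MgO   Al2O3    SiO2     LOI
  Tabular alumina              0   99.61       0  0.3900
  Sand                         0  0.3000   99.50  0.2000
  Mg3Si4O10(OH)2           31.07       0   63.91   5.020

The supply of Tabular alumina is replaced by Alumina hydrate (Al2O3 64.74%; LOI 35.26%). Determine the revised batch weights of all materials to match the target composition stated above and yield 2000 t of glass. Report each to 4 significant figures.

Intermediates are printed rounded to four significant digits across the worked steps. Every computation keeps full precision at all times — a single rounding produces every reported figure — all derived quantities are rebuilt in exact precision (glass mass, LOI, the totals, the yield, the three compositions) from the weighed amounts per 2000 t of glass, as set out in problem or answer.
The oxide mass targets at 2000 t glass:
  MgO: 7.429% × 2000 = 148.6 t
  Al2O3: 45.95% × 2000 = 919.0 t
  SiO2: 46.62% × 2000 = 932.4 t
Verifying the oxide balance using the reported weights, relative to the basis at hand (oxide sums agree with the targets exact up to rounding of places):
  MgO: 478.2·0.3107 = 148.6 t (target 148.6 t)
  Al2O3: 1417·0.6474 + 629.9·0.003000 = 919.3 t (target 919.0 t)
  SiO2: 629.9·0.9950 + 478.2·0.6391 = 932.4 t (target 932.4 t)
The glass-mass cross-check: batch total minus LOI = 2000 t (targets for the oxides total 2000 t; the stated basis being 2000 t — deltas are rounding alone).
Batch grand total — Σ batch = 2525 t; LOI loss = Σ batch·LOI = 524.9 t; yield: glass divided by total = 79.21%.

Revised batch per 2000 t glass:
  Alumina hydrate: 1417 t
  Sand: 629.9 t
  Mg3Si4O10(OH)2: 478.2 t
Total batch = 2525 t; LOI loss = 524.9 t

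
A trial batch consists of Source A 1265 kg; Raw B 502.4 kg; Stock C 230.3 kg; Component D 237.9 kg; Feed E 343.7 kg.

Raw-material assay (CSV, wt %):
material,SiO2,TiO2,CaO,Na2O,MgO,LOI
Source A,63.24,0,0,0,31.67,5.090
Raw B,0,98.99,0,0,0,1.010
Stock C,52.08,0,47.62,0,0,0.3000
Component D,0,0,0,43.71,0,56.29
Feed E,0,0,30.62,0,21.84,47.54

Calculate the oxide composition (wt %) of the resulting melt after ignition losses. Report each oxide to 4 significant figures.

All internal work runs at full float precision throughout; mid-chain values are printed rounded off to 4 significant figures at each printed step — a single rounding finalizes every reported number — all derived quantities, which include glass mass, ignition loss, the totals, yield, the five compositions, are re-derived in exact precision, precisely as stated by problem or answer, from the weighed amounts for 2212 kg of glass.
Delivered oxide masses:
  SiO2: 1265·0.6324 + 230.3·0.5208 = 919.9 kg
  TiO2: 502.4·0.9899 = 497.3 kg
  CaO: 230.3·0.4762 + 343.7·0.3062 = 214.9 kg
  Na2O: 237.9·0.4371 = 104.0 kg
  MgO: 1265·0.3167 + 343.7·0.2184 = 475.7 kg
LOI: 1265·0.05090 + 502.4·0.01010 + 230.3·0.003000 + 237.9·0.5629 + 343.7·0.4754 = 367.5 kg
batch − LOI leaves glass = 2579 − 367.5 = 2212 kg (consistent with Σ oxide mass)
percent share: oxide ÷ glass, ×100

Glass mass = 2212 kg (batch 2579 − LOI 367.5).
Composition: SiO2 41.59%, TiO2 22.48%, CaO 9.716%, Na2O 4.701%, MgO 21.51%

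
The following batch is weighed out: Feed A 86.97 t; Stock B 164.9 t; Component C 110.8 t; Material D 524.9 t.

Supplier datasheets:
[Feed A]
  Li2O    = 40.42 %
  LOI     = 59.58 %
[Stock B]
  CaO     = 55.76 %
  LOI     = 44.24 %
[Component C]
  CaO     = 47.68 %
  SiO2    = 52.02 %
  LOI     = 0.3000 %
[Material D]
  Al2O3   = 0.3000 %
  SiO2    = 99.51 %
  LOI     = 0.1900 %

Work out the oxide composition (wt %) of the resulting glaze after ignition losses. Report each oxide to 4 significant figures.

All internal work maintains full precision through the solve — rounding to four significant digits extends to every mid-chain value as printed; a single rounding yields each reported figure — the derived quantities are carried starting from the weights for 761.5 t of glass at exact precision (the yield, the four compositions, totals, LOI, glass mass), exactly as printed in the problem or answer text.
What the batch supplies per oxide:
  CaO: 164.9·0.5576 + 110.8·0.4768 = 144.8 t
  Li2O: 86.97·0.4042 = 35.15 t
  Al2O3: 524.9·0.003000 = 1.575 t
  SiO2: 110.8·0.5202 + 524.9·0.9951 = 580.0 t
LOI: 86.97·0.5958 + 164.9·0.4424 + 110.8·0.003000 + 524.9·0.001900 = 126.1 t
Glass mass = batch − LOI = 887.6 − 126.1 = 761.5 t (= Σ oxide masses)
each wt % is 100 × oxide ÷ glass

Glass mass = 761.5 t (batch 887.6 − LOI 126.1).
Composition: CaO 19.01%, Li2O 4.616%, Al2O3 0.2068%, SiO2 76.16%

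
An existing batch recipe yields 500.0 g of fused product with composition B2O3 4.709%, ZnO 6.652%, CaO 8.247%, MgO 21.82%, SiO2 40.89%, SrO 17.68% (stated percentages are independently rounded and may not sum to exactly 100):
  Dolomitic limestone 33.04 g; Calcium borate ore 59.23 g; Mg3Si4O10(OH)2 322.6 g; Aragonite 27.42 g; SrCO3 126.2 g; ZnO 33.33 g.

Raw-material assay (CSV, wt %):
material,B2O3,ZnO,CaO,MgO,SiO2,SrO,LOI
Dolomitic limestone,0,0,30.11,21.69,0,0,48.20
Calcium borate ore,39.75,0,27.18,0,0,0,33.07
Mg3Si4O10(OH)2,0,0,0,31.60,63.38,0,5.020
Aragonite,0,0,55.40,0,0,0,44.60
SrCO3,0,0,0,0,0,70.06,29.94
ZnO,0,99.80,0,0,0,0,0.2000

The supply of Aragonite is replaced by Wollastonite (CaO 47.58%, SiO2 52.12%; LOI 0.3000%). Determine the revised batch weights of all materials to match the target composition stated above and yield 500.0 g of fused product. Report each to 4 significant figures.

Revised batch per 500.0 g fused product:
  Dolomitic limestone: 54.79 g
  Calcium borate ore: 59.23 g
  Mg3Si4O10(OH)2: 307.6 g
  Wollastonite: 18.16 g
  SrCO3: 126.2 g
  ZnO: 33.33 g
Total batch = 599.3 g; LOI loss = 99.34 g

Intermediates are printed, rounded to 4 significant digits, in the printout. Full float precision is maintained end to end; every reported figure includes exactly one rounding — derived quantities are recomputed from the batch weights per 500.0 g of glass at full precision (totals, net glass mass, the six compositions, the yield, ignition loss), exactly as shown in question or answer.
The oxide mass targets at 500.0 g fused product:
  B2O3: 4.709% × 500.0 = 23.54 g
  ZnO: 6.652% × 500.0 = 33.26 g
  CaO: 8.247% × 500.0 = 41.24 g
  MgO: 21.82% × 500.0 = 109.1 g
  SiO2: 40.89% × 500.0 = 204.4 g
  SrO: 17.68% × 500.0 = 88.40 g
Oxide-by-oxide audit per the reported batch figures, per the basis as stated (delivered sums recover each target within answer rounding):
  B2O3: 59.23·0.3975 = 23.54 g (target 23.54 g)
  ZnO: 33.33·0.9980 = 33.26 g (target 33.26 g)
  CaO: 54.79·0.3011 + 59.23·0.2718 + 18.16·0.4758 = 41.24 g (target 41.24 g)
  MgO: 54.79·0.2169 + 307.6·0.3160 = 109.1 g (target 109.1 g)
  SiO2: 307.6·0.6338 + 18.16·0.5212 = 204.4 g (target 204.4 g)
  SrO: 126.2·0.7006 = 88.42 g (target 88.40 g)
Mass balance on the glass: total batch − LOI = 500.0 g (summing oxide targets gives 500.0 g; the stated basis being 500.0 g — differing by rounding only).
Whole-batch sum: Σ batch = 599.3 g; ignition loss, Σ(batch × LOI) = 99.34 g; yield = glass ÷ total batch = 83.42%.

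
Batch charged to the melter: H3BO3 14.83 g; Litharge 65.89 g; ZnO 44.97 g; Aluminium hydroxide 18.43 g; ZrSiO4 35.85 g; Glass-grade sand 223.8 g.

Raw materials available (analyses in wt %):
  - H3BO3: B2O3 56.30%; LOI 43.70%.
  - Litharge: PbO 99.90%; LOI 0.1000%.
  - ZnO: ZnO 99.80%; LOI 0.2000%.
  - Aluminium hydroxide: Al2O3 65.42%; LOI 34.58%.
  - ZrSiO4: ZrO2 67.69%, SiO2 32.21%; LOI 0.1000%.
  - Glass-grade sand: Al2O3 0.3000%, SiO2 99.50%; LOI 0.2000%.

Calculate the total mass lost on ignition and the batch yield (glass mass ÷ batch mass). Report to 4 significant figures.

LOI loss = 13.49 g; glass = 390.3 g; yield = 96.66%

The working math runs at full float precision all the way through. The intermediate values are displayed (rounded to four significant figures) within the worked lines — every reported number takes exactly one rounding. All derived quantities, including net glass mass, totals, ignition loss, six oxide percentages, the yield, are recomputed starting from the weights per 390.3 g of glass at full precision as written in the problem or the answer.
Each material's LOI contribution:
  H3BO3: 14.83 × 0.4370 = 6.481 g
  Litharge: 65.89 × 0.001000 = 0.06589 g
  ZnO: 44.97 × 0.002000 = 0.08994 g
  Aluminium hydroxide: 18.43 × 0.3458 = 6.373 g
  ZrSiO4: 35.85 × 0.001000 = 0.03585 g
  Glass-grade sand: 223.8 × 0.002000 = 0.4476 g
Total LOI = 13.49 g
Glass = batch − LOI = 403.8 − 13.49 = 390.3 g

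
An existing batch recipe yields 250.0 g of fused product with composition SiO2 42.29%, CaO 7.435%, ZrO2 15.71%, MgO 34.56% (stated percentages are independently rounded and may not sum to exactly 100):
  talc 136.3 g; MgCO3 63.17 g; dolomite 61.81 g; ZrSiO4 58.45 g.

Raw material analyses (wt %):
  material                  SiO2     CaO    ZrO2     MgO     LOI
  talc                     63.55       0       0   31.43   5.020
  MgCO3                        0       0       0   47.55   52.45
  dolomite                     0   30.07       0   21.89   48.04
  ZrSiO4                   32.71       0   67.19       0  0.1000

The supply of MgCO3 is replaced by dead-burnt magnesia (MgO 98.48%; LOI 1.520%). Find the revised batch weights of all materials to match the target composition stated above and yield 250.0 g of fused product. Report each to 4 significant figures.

The intermediate values are printed, rounded to 4 significant figures, within the worked lines — all internal work keeps full precision in every operation; exactly one rounding lands on each reported number — the derived quantities are computed at full float precision (glass mass, totals, the yield, four oxide percentages, LOI) from the batch weights per 250.0 g of glass as set out in the problem or the answer.
Target oxide masses per 250.0 g fused product:
  SiO2: 42.29% × 250.0 = 105.7 g
  CaO: 7.435% × 250.0 = 18.59 g
  ZrO2: 15.71% × 250.0 = 39.28 g
  MgO: 34.56% × 250.0 = 86.40 g
Verifying the oxide balance applying the batch weights above, at the basis given (summed amounts equal target values inside rounding margins):
  SiO2: 136.3·0.6355 + 58.45·0.3271 = 105.7 g (target 105.7 g)
  CaO: 61.81·0.3007 = 18.59 g (target 18.59 g)
  ZrO2: 58.45·0.6719 = 39.27 g (target 39.28 g)
  MgO: 136.3·0.3143 + 30.50·0.9848 + 61.81·0.2189 = 86.41 g (target 86.40 g)
Consistency of the glass mass: batch total minus LOI = 250.0 g (the Σ of target masses is 250.0 g; against the stated basis, 250.0 g — deltas are rounding alone).
Batch total: Σ batch = 287.1 g; LOI loss = Σ batch·LOI = 37.06 g; the yield ratio, glass ÷ batch: 87.09%.

Revised batch per 250.0 g fused product:
  talc: 136.3 g
  dead-burnt magnesia: 30.50 g
  dolomite: 61.81 g
  ZrSiO4: 58.45 g
Total batch = 287.1 g; LOI loss = 37.06 g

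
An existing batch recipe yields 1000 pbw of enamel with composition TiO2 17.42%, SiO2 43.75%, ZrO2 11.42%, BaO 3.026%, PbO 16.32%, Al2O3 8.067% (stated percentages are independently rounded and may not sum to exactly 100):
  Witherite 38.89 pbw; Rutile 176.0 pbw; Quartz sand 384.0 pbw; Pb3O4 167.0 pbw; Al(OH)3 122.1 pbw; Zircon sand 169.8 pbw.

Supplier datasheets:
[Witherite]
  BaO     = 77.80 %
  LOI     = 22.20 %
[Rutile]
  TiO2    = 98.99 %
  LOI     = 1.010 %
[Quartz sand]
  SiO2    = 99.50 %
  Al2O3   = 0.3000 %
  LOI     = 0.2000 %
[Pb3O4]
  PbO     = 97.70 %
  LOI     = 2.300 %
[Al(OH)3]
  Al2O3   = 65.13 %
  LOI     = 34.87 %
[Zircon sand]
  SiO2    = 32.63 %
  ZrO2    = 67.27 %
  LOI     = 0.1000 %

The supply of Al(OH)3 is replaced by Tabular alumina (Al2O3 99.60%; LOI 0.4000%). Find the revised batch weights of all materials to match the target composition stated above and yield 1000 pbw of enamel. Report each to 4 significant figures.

Each numeric step runs at exact precision all the way through. The intermediate values are printed, rounded to 4 significant digits, in the printout; each reported value takes just one rounding — all derived quantities (the totals, LOI, net glass mass, six oxide percentages, the yield) are carried starting from the weights on 1000 pbw of glass at full float precision, exactly as printed in the problem or answer text.
Per-oxide target masses for 1000 pbw enamel:
  TiO2: 17.42% × 1000 = 174.2 pbw
  SiO2: 43.75% × 1000 = 437.5 pbw
  ZrO2: 11.42% × 1000 = 114.2 pbw
  BaO: 3.026% × 1000 = 30.26 pbw
  PbO: 16.32% × 1000 = 163.2 pbw
  Al2O3: 8.067% × 1000 = 80.67 pbw
Oxide-by-oxide audit given the weights on record, against the basis in use (delivered sums recover each target net of answer rounding effects):
  TiO2: 176.0·0.9899 = 174.2 pbw (target 174.2 pbw)
  SiO2: 384.0·0.9950 + 169.8·0.3263 = 437.5 pbw (target 437.5 pbw)
  ZrO2: 169.8·0.6727 = 114.2 pbw (target 114.2 pbw)
  BaO: 38.89·0.7780 = 30.26 pbw (target 30.26 pbw)
  PbO: 167.0·0.9770 = 163.2 pbw (target 163.2 pbw)
  Al2O3: 384.0·0.003000 + 79.84·0.9960 = 80.67 pbw (target 80.67 pbw)
Consistency of the glass mass: batch Σ − ignition loss = 1000 pbw (per-oxide target masses sum to 1000 pbw; stated basis 1000 pbw — deltas are rounding alone).
Summing the batch: Σ batch = 1016 pbw; the LOI term Σ batch·LOI equals 15.51 pbw; yield: glass divided by total = 98.47%.

Revised batch per 1000 pbw enamel:
  Witherite: 38.89 pbw
  Rutile: 176.0 pbw
  Quartz sand: 384.0 pbw
  Pb3O4: 167.0 pbw
  Tabular alumina: 79.84 pbw
  Zircon sand: 169.8 pbw
Total batch = 1016 pbw; LOI loss = 15.51 pbw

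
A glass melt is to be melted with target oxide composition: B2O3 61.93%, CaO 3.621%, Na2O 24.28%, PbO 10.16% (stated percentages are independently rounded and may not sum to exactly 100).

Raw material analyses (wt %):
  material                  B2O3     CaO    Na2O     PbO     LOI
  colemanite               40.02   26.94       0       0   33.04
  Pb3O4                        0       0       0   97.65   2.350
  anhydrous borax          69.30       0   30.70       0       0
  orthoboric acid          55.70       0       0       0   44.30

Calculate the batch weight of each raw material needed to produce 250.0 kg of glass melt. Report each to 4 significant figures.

Intermediates appear with 4-significant-digit rounding as written. All arithmetic holds full precision in all steps — exactly one rounding goes into each reported value — derived quantities are computed starting from the weights at 250.0 kg of glass in exact precision (ignition loss, totals, yield, four oxide percentages, glass mass) exactly as printed in the problem or the answer.
Per-oxide target masses for 250.0 kg glass melt:
  B2O3: 61.93% × 250.0 = 154.8 kg
  CaO: 3.621% × 250.0 = 9.052 kg
  Na2O: 24.28% × 250.0 = 60.70 kg
  PbO: 10.16% × 250.0 = 25.40 kg
A balance pass over the oxides, with the batch weights as given, on the stated basis (target by target, the sums agree exact up to rounding of places):
  B2O3: 33.60·0.4002 + 197.7·0.6930 + 7.823·0.5570 = 154.8 kg (target 154.8 kg)
  CaO: 33.60·0.2694 = 9.052 kg (target 9.052 kg)
  Na2O: 197.7·0.3070 = 60.69 kg (target 60.70 kg)
  PbO: 26.01·0.9765 = 25.40 kg (target 25.40 kg)
Mass balance on the glass: total batch − LOI = 250.0 kg (oxide target masses add up to 250.0 kg; basis as stated: 250.0 kg — differing by rounding only).
Adding the batch up: Σ batch = 265.1 kg; the LOI term Σ batch·LOI equals 15.18 kg; yield, glass over the total, = 94.28%.

Batch per 250.0 kg glass melt:
  colemanite: 33.60 kg
  Pb3O4: 26.01 kg
  anhydrous borax: 197.7 kg
  orthoboric acid: 7.823 kg
Total batch = 265.1 kg; LOI loss = 15.18 kg; yield = 94.28%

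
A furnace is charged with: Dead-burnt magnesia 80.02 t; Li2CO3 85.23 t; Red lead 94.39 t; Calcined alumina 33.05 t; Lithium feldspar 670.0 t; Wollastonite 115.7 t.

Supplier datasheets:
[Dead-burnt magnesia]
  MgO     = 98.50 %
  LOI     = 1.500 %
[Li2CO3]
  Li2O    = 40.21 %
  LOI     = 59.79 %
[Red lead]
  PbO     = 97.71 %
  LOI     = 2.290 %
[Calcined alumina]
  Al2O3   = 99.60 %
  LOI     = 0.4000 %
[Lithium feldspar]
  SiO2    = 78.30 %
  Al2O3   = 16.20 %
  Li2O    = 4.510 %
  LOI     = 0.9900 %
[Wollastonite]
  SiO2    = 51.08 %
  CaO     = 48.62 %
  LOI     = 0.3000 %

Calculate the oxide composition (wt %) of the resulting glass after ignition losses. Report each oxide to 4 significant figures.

Each numeric step carries full precision at each step. Working values are shown rounded to four significant digits alongside each step; each reported number includes exactly one rounding; all derived quantities (ignition loss, the six compositions, totals, glass mass, the yield) are rebuilt in exact precision starting from the weights for 1017 t of glass, as given in the problem or answer text.
Mass of each oxide from the mix:
  PbO: 94.39·0.9771 = 92.23 t
  SiO2: 670.0·0.7830 + 115.7·0.5108 = 583.7 t
  CaO: 115.7·0.4862 = 56.25 t
  MgO: 80.02·0.9850 = 78.82 t
  Al2O3: 33.05·0.9960 + 670.0·0.1620 = 141.5 t
  Li2O: 85.23·0.4021 + 670.0·0.04510 = 64.49 t
LOI: 80.02·0.01500 + 85.23·0.5979 + 94.39·0.02290 + 33.05·0.004000 + 670.0·0.009900 + 115.7·0.003000 = 61.43 t
Net of LOI, the glass mass = 1078 − 61.43 = 1017 t (= the summed oxide contributions)
wt %: oxide over glass, times 100

Glass mass = 1017 t (batch 1078 − LOI 61.43).
Composition: PbO 9.069%, SiO2 57.40%, CaO 5.532%, MgO 7.751%, Al2O3 13.91%, Li2O 6.341%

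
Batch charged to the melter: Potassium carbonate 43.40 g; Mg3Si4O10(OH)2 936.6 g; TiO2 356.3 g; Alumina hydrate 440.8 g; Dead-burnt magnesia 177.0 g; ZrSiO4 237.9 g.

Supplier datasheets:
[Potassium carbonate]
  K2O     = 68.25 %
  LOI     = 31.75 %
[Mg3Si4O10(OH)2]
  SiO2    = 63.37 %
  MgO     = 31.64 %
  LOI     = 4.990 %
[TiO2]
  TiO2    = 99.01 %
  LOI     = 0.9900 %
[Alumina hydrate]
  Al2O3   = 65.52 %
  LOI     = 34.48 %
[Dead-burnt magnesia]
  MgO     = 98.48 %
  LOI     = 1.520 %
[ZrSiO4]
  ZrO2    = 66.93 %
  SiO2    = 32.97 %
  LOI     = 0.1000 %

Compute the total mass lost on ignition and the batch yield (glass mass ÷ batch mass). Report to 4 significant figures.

LOI loss = 219.0 g; glass = 1973 g; yield = 90.01%

Each numeric step runs at full float precision in all steps; in-progress results appear rounded to 4 significant figures in the printout — exactly one rounding is applied to every reported number — derived quantities (glass mass, the six compositions, the yield, ignition loss, totals) are computed from the weighed amounts on 1973 g of glass in exact precision as given in the problem or answer text.
Material-by-material LOI:
  Potassium carbonate: 43.40 × 0.3175 = 13.78 g
  Mg3Si4O10(OH)2: 936.6 × 0.04990 = 46.74 g
  TiO2: 356.3 × 0.009900 = 3.527 g
  Alumina hydrate: 440.8 × 0.3448 = 152.0 g
  Dead-burnt magnesia: 177.0 × 0.01520 = 2.690 g
  ZrSiO4: 237.9 × 0.001000 = 0.2379 g
Total LOI = 219.0 g
Glass = batch − LOI = 2192 − 219.0 = 1973 g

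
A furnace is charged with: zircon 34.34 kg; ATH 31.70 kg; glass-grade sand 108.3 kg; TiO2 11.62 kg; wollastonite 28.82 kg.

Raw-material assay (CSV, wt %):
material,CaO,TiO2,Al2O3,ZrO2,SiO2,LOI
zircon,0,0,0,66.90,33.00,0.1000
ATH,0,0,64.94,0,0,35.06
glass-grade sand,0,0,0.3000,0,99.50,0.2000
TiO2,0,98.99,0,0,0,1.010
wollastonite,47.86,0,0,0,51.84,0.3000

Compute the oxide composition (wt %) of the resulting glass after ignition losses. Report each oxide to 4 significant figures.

Values along the way appear rounded to four significant figures; full float precision is held through the solve — exactly one rounding goes into every reported number; the derived quantities, which include the yield, the five compositions, LOI, totals, net glass mass, are recomputed in exact precision, as they appear in question or answer, from the batch weights on 203.2 kg of glass.
Mass of each oxide from the mix:
  CaO: 28.82·0.4786 = 13.79 kg
  TiO2: 11.62·0.9899 = 11.50 kg
  Al2O3: 31.70·0.6494 + 108.3·0.003000 = 20.91 kg
  ZrO2: 34.34·0.6690 = 22.97 kg
  SiO2: 34.34·0.3300 + 108.3·0.9950 + 28.82·0.5184 = 134.0 kg
LOI: 34.34·0.001000 + 31.70·0.3506 + 108.3·0.002000 + 11.62·0.01010 + 28.82·0.003000 = 11.57 kg
Resulting glass, batch − LOI: 214.8 − 11.57 = 203.2 kg (equal to the oxide-mass sum)
each wt % is 100 × oxide ÷ glass

Glass mass = 203.2 kg (batch 214.8 − LOI 11.57).
Composition: CaO 6.788%, TiO2 5.660%, Al2O3 10.29%, ZrO2 11.31%, SiO2 65.96%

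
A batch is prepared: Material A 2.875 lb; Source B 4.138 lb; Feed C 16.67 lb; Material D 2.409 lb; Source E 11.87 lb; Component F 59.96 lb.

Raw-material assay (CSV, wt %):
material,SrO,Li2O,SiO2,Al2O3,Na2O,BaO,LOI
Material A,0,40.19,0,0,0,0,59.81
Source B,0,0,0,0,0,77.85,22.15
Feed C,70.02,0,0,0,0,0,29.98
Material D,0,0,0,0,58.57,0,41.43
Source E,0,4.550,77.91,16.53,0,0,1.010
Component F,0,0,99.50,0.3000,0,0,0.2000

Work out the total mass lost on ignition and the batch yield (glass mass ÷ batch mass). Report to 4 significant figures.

Values along the way are shown with 4-significant-figure rounding between the steps; the working math carries full precision all the way through — each reported result includes exactly one rounding. Derived quantities, which include totals, the six compositions, LOI, net glass mass, yield, are recomputed in full precision, exactly as printed in the question or the answer, from the batch weights for 89.05 lb of glass.
Each material's LOI contribution:
  Material A: 2.875 × 0.5981 = 1.720 lb
  Source B: 4.138 × 0.2215 = 0.9166 lb
  Feed C: 16.67 × 0.2998 = 4.998 lb
  Material D: 2.409 × 0.4143 = 0.9980 lb
  Source E: 11.87 × 0.01010 = 0.1199 lb
  Component F: 59.96 × 0.002000 = 0.1199 lb
Total LOI = 8.872 lb
Glass = batch − LOI = 97.92 − 8.872 = 89.05 lb

LOI loss = 8.872 lb; glass = 89.05 lb; yield = 90.94%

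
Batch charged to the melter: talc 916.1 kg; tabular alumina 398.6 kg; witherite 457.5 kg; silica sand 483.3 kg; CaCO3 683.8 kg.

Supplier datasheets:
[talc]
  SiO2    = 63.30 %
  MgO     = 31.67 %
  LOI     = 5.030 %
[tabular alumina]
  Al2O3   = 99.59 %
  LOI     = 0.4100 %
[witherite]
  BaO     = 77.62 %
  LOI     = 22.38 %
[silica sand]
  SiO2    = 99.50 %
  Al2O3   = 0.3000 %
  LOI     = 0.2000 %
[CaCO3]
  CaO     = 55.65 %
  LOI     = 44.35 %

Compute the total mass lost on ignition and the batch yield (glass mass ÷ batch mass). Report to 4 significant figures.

Intermediates are displayed (rounded to 4 significant digits) at each printed step — each numeric step runs at full precision at every stage — a single rounding produces every reported result. All derived quantities, including five oxide percentages, glass mass, the totals, yield, ignition loss, are computed using the weight values for 2485 kg of glass in full precision precisely as stated by problem or answer.
Material-by-material LOI:
  talc: 916.1 × 0.05030 = 46.08 kg
  tabular alumina: 398.6 × 0.004100 = 1.634 kg
  witherite: 457.5 × 0.2238 = 102.4 kg
  silica sand: 483.3 × 0.002000 = 0.9666 kg
  CaCO3: 683.8 × 0.4435 = 303.3 kg
Total LOI = 454.3 kg
Glass = batch − LOI = 2939 − 454.3 = 2485 kg

LOI loss = 454.3 kg; glass = 2485 kg; yield = 84.54%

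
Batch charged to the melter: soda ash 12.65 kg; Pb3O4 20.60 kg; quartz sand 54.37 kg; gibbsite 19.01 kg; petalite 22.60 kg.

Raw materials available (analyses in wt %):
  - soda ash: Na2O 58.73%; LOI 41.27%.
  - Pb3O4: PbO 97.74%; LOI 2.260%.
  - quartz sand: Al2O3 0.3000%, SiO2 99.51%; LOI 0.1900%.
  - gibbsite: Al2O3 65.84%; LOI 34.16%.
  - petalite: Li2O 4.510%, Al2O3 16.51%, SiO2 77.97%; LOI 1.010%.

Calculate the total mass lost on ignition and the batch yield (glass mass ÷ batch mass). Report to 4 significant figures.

LOI loss = 12.51 kg; glass = 116.7 kg; yield = 90.32%

All internal work runs at full float precision through the solve — mid-chain values are shown (rounded to 4 significant figures) as written; each reported figure undergoes a single rounding; all derived quantities (the five compositions, net glass mass, the yield, ignition loss, totals) are re-derived using the weight values per 116.7 kg of glass at full float precision as quoted within the question or the answer.
Loss on ignition, line by line:
  soda ash: 12.65 × 0.4127 = 5.221 kg
  Pb3O4: 20.60 × 0.02260 = 0.4656 kg
  quartz sand: 54.37 × 0.001900 = 0.1033 kg
  gibbsite: 19.01 × 0.3416 = 6.494 kg
  petalite: 22.60 × 0.01010 = 0.2283 kg
Total LOI = 12.51 kg
Glass = batch − LOI = 129.2 − 12.51 = 116.7 kg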